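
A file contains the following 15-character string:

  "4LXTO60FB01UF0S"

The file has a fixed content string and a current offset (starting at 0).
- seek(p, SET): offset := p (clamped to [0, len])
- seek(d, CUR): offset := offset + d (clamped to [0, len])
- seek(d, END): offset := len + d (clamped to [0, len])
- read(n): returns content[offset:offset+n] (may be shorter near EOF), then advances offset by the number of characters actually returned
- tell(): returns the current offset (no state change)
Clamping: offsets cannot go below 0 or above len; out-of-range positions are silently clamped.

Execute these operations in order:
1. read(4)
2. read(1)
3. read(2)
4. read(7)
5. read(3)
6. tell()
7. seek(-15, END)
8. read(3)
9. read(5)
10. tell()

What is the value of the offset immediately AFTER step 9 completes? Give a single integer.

Answer: 8

Derivation:
After 1 (read(4)): returned '4LXT', offset=4
After 2 (read(1)): returned 'O', offset=5
After 3 (read(2)): returned '60', offset=7
After 4 (read(7)): returned 'FB01UF0', offset=14
After 5 (read(3)): returned 'S', offset=15
After 6 (tell()): offset=15
After 7 (seek(-15, END)): offset=0
After 8 (read(3)): returned '4LX', offset=3
After 9 (read(5)): returned 'TO60F', offset=8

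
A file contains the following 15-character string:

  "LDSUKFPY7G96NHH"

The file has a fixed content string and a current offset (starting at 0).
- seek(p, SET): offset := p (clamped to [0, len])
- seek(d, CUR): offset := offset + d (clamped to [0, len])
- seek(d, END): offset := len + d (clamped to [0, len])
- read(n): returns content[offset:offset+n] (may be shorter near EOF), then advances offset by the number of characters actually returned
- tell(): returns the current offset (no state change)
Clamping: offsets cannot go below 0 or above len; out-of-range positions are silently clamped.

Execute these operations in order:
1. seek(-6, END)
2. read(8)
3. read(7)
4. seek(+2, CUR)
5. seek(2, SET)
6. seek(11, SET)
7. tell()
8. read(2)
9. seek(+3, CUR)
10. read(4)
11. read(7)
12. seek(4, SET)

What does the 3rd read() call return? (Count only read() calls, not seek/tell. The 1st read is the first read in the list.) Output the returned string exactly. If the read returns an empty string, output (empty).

Answer: 6N

Derivation:
After 1 (seek(-6, END)): offset=9
After 2 (read(8)): returned 'G96NHH', offset=15
After 3 (read(7)): returned '', offset=15
After 4 (seek(+2, CUR)): offset=15
After 5 (seek(2, SET)): offset=2
After 6 (seek(11, SET)): offset=11
After 7 (tell()): offset=11
After 8 (read(2)): returned '6N', offset=13
After 9 (seek(+3, CUR)): offset=15
After 10 (read(4)): returned '', offset=15
After 11 (read(7)): returned '', offset=15
After 12 (seek(4, SET)): offset=4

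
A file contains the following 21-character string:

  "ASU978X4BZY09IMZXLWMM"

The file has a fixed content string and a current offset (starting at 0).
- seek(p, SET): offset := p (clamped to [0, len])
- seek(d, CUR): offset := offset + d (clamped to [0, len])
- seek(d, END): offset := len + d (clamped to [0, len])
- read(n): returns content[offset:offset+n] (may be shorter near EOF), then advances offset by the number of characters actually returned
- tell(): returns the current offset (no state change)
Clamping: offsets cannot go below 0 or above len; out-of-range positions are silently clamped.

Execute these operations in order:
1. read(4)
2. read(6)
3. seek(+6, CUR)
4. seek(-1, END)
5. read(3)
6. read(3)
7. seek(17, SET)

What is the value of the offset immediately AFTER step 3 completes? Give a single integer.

Answer: 16

Derivation:
After 1 (read(4)): returned 'ASU9', offset=4
After 2 (read(6)): returned '78X4BZ', offset=10
After 3 (seek(+6, CUR)): offset=16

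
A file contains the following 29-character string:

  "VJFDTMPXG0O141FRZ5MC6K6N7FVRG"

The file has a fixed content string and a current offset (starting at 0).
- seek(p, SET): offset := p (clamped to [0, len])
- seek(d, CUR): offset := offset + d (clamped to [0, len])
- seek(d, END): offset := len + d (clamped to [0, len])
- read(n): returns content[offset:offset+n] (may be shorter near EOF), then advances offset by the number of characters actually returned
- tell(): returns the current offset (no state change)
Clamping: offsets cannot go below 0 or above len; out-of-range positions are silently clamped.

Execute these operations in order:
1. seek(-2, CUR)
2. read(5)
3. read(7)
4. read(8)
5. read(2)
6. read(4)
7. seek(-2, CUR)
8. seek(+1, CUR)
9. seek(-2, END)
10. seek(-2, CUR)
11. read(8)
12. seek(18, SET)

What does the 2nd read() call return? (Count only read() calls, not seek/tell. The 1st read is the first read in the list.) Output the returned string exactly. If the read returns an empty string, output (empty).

Answer: MPXG0O1

Derivation:
After 1 (seek(-2, CUR)): offset=0
After 2 (read(5)): returned 'VJFDT', offset=5
After 3 (read(7)): returned 'MPXG0O1', offset=12
After 4 (read(8)): returned '41FRZ5MC', offset=20
After 5 (read(2)): returned '6K', offset=22
After 6 (read(4)): returned '6N7F', offset=26
After 7 (seek(-2, CUR)): offset=24
After 8 (seek(+1, CUR)): offset=25
After 9 (seek(-2, END)): offset=27
After 10 (seek(-2, CUR)): offset=25
After 11 (read(8)): returned 'FVRG', offset=29
After 12 (seek(18, SET)): offset=18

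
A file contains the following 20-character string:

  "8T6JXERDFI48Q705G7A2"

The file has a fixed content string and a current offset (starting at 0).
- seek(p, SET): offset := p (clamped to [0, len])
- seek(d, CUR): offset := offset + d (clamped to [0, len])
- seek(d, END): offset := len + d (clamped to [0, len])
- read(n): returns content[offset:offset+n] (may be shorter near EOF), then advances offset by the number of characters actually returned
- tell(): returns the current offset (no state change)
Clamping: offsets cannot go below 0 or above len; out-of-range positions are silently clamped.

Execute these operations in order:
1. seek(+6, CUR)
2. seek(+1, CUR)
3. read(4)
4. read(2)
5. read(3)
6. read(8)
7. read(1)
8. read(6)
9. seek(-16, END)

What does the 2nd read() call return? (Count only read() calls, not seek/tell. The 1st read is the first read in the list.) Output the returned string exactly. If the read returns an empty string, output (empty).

After 1 (seek(+6, CUR)): offset=6
After 2 (seek(+1, CUR)): offset=7
After 3 (read(4)): returned 'DFI4', offset=11
After 4 (read(2)): returned '8Q', offset=13
After 5 (read(3)): returned '705', offset=16
After 6 (read(8)): returned 'G7A2', offset=20
After 7 (read(1)): returned '', offset=20
After 8 (read(6)): returned '', offset=20
After 9 (seek(-16, END)): offset=4

Answer: 8Q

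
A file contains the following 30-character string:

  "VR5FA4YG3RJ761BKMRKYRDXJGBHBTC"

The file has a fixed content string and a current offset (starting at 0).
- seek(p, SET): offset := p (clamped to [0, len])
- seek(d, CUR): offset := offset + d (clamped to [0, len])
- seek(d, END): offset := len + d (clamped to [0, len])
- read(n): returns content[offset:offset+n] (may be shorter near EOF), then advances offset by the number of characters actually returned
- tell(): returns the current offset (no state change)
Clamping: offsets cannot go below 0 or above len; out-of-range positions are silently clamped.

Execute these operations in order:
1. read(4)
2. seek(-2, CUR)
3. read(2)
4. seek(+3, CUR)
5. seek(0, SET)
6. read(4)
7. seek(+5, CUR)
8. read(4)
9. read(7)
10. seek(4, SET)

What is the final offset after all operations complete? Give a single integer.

Answer: 4

Derivation:
After 1 (read(4)): returned 'VR5F', offset=4
After 2 (seek(-2, CUR)): offset=2
After 3 (read(2)): returned '5F', offset=4
After 4 (seek(+3, CUR)): offset=7
After 5 (seek(0, SET)): offset=0
After 6 (read(4)): returned 'VR5F', offset=4
After 7 (seek(+5, CUR)): offset=9
After 8 (read(4)): returned 'RJ76', offset=13
After 9 (read(7)): returned '1BKMRKY', offset=20
After 10 (seek(4, SET)): offset=4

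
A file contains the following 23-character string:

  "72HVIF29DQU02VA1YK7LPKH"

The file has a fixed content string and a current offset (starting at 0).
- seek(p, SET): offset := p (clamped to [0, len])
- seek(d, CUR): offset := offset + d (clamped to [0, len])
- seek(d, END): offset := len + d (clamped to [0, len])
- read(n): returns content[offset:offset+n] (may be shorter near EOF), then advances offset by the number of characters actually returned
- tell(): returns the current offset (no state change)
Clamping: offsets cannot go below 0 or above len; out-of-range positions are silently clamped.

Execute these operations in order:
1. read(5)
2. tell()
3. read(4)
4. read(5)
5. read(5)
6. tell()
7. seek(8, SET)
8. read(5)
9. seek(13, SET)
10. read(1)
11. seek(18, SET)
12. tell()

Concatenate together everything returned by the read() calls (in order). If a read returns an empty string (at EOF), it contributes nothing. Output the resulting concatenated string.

After 1 (read(5)): returned '72HVI', offset=5
After 2 (tell()): offset=5
After 3 (read(4)): returned 'F29D', offset=9
After 4 (read(5)): returned 'QU02V', offset=14
After 5 (read(5)): returned 'A1YK7', offset=19
After 6 (tell()): offset=19
After 7 (seek(8, SET)): offset=8
After 8 (read(5)): returned 'DQU02', offset=13
After 9 (seek(13, SET)): offset=13
After 10 (read(1)): returned 'V', offset=14
After 11 (seek(18, SET)): offset=18
After 12 (tell()): offset=18

Answer: 72HVIF29DQU02VA1YK7DQU02V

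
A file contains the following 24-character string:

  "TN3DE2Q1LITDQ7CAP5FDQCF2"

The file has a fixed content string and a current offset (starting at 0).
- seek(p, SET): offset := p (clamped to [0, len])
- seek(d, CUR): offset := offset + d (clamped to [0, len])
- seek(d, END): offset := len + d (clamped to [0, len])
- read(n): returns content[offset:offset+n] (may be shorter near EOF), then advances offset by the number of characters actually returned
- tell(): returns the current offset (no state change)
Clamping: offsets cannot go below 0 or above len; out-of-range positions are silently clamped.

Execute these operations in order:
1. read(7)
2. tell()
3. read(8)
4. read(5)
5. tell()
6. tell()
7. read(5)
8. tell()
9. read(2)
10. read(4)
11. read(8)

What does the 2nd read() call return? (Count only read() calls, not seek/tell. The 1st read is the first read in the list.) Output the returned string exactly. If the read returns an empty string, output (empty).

After 1 (read(7)): returned 'TN3DE2Q', offset=7
After 2 (tell()): offset=7
After 3 (read(8)): returned '1LITDQ7C', offset=15
After 4 (read(5)): returned 'AP5FD', offset=20
After 5 (tell()): offset=20
After 6 (tell()): offset=20
After 7 (read(5)): returned 'QCF2', offset=24
After 8 (tell()): offset=24
After 9 (read(2)): returned '', offset=24
After 10 (read(4)): returned '', offset=24
After 11 (read(8)): returned '', offset=24

Answer: 1LITDQ7C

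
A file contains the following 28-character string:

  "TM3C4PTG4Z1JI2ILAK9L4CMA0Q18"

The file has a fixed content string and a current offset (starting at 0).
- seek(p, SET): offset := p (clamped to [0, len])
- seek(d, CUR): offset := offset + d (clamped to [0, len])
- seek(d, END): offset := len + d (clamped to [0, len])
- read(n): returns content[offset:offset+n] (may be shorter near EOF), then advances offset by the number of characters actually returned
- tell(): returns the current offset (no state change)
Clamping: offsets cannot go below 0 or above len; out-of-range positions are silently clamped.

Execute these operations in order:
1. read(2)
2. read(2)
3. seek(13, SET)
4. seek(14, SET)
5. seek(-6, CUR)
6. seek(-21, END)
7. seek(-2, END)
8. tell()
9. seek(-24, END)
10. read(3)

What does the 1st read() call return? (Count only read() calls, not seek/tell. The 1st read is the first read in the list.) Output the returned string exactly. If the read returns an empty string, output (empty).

Answer: TM

Derivation:
After 1 (read(2)): returned 'TM', offset=2
After 2 (read(2)): returned '3C', offset=4
After 3 (seek(13, SET)): offset=13
After 4 (seek(14, SET)): offset=14
After 5 (seek(-6, CUR)): offset=8
After 6 (seek(-21, END)): offset=7
After 7 (seek(-2, END)): offset=26
After 8 (tell()): offset=26
After 9 (seek(-24, END)): offset=4
After 10 (read(3)): returned '4PT', offset=7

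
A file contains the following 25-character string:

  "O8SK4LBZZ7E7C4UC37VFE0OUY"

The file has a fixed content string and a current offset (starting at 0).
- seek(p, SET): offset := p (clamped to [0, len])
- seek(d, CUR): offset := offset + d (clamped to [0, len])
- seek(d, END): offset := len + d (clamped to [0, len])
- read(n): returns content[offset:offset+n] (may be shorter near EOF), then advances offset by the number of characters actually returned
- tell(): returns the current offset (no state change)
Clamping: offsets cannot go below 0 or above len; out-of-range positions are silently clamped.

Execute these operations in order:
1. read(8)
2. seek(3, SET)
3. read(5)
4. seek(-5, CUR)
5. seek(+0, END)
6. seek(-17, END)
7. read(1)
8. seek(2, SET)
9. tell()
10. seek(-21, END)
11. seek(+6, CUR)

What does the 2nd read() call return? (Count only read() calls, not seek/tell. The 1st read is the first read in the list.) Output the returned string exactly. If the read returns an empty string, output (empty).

Answer: K4LBZ

Derivation:
After 1 (read(8)): returned 'O8SK4LBZ', offset=8
After 2 (seek(3, SET)): offset=3
After 3 (read(5)): returned 'K4LBZ', offset=8
After 4 (seek(-5, CUR)): offset=3
After 5 (seek(+0, END)): offset=25
After 6 (seek(-17, END)): offset=8
After 7 (read(1)): returned 'Z', offset=9
After 8 (seek(2, SET)): offset=2
After 9 (tell()): offset=2
After 10 (seek(-21, END)): offset=4
After 11 (seek(+6, CUR)): offset=10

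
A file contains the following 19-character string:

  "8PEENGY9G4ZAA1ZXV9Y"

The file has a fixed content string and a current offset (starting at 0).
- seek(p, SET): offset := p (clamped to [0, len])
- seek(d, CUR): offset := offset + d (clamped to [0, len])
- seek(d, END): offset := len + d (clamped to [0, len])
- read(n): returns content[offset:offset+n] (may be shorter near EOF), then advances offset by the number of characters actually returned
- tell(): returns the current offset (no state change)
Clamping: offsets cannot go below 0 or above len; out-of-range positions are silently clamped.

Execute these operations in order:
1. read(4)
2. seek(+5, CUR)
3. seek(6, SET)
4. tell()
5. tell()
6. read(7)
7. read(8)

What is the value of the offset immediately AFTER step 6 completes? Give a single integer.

Answer: 13

Derivation:
After 1 (read(4)): returned '8PEE', offset=4
After 2 (seek(+5, CUR)): offset=9
After 3 (seek(6, SET)): offset=6
After 4 (tell()): offset=6
After 5 (tell()): offset=6
After 6 (read(7)): returned 'Y9G4ZAA', offset=13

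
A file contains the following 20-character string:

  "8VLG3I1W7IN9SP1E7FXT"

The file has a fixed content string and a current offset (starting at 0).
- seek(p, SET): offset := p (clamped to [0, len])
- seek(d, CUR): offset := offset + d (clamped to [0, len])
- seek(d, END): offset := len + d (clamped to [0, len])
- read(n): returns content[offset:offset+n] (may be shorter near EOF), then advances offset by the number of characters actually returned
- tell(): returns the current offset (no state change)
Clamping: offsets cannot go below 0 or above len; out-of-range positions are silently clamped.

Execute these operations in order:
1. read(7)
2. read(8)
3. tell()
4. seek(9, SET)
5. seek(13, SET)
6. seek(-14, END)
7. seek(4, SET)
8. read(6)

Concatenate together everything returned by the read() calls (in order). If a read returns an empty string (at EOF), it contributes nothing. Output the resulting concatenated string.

Answer: 8VLG3I1W7IN9SP13I1W7I

Derivation:
After 1 (read(7)): returned '8VLG3I1', offset=7
After 2 (read(8)): returned 'W7IN9SP1', offset=15
After 3 (tell()): offset=15
After 4 (seek(9, SET)): offset=9
After 5 (seek(13, SET)): offset=13
After 6 (seek(-14, END)): offset=6
After 7 (seek(4, SET)): offset=4
After 8 (read(6)): returned '3I1W7I', offset=10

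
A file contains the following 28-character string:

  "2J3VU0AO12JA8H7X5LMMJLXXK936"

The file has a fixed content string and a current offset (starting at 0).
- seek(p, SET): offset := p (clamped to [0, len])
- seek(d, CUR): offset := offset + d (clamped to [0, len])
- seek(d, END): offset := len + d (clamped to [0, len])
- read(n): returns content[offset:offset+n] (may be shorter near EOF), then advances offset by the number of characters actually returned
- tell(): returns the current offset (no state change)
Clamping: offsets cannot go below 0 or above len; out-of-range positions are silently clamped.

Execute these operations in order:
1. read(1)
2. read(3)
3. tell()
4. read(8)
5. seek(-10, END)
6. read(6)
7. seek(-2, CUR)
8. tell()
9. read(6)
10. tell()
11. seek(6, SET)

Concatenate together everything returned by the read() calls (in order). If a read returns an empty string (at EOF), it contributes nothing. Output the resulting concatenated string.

After 1 (read(1)): returned '2', offset=1
After 2 (read(3)): returned 'J3V', offset=4
After 3 (tell()): offset=4
After 4 (read(8)): returned 'U0AO12JA', offset=12
After 5 (seek(-10, END)): offset=18
After 6 (read(6)): returned 'MMJLXX', offset=24
After 7 (seek(-2, CUR)): offset=22
After 8 (tell()): offset=22
After 9 (read(6)): returned 'XXK936', offset=28
After 10 (tell()): offset=28
After 11 (seek(6, SET)): offset=6

Answer: 2J3VU0AO12JAMMJLXXXXK936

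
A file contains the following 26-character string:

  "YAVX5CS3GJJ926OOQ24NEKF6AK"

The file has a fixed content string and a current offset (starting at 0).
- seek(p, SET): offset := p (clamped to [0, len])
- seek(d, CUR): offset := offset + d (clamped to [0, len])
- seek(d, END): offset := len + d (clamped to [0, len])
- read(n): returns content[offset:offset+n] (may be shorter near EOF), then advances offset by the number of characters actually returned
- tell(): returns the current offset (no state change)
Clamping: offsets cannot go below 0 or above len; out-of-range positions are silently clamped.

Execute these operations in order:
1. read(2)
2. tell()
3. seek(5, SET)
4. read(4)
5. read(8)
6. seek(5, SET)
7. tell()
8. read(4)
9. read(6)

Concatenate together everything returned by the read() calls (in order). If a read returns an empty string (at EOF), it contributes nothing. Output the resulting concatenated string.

After 1 (read(2)): returned 'YA', offset=2
After 2 (tell()): offset=2
After 3 (seek(5, SET)): offset=5
After 4 (read(4)): returned 'CS3G', offset=9
After 5 (read(8)): returned 'JJ926OOQ', offset=17
After 6 (seek(5, SET)): offset=5
After 7 (tell()): offset=5
After 8 (read(4)): returned 'CS3G', offset=9
After 9 (read(6)): returned 'JJ926O', offset=15

Answer: YACS3GJJ926OOQCS3GJJ926O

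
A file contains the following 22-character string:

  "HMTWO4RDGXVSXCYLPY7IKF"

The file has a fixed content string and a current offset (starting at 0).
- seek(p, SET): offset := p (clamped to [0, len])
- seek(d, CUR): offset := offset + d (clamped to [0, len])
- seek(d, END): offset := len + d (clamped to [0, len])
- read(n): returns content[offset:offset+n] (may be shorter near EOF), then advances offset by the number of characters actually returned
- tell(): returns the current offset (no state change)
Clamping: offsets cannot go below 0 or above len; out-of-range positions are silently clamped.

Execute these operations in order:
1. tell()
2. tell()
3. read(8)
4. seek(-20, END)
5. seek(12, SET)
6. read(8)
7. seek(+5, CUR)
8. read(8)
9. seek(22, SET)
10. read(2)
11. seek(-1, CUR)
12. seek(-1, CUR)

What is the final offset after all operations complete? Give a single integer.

After 1 (tell()): offset=0
After 2 (tell()): offset=0
After 3 (read(8)): returned 'HMTWO4RD', offset=8
After 4 (seek(-20, END)): offset=2
After 5 (seek(12, SET)): offset=12
After 6 (read(8)): returned 'XCYLPY7I', offset=20
After 7 (seek(+5, CUR)): offset=22
After 8 (read(8)): returned '', offset=22
After 9 (seek(22, SET)): offset=22
After 10 (read(2)): returned '', offset=22
After 11 (seek(-1, CUR)): offset=21
After 12 (seek(-1, CUR)): offset=20

Answer: 20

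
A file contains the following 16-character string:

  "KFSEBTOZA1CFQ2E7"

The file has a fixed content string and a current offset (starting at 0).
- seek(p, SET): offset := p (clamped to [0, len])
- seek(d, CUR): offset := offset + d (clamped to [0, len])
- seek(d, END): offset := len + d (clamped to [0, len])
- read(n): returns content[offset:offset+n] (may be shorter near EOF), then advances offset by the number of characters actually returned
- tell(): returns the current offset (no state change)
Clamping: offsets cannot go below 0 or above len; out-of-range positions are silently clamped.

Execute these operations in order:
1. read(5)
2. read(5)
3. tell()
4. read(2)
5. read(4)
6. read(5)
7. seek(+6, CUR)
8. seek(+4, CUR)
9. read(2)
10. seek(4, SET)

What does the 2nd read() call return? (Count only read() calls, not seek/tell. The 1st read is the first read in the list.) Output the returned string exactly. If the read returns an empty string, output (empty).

Answer: TOZA1

Derivation:
After 1 (read(5)): returned 'KFSEB', offset=5
After 2 (read(5)): returned 'TOZA1', offset=10
After 3 (tell()): offset=10
After 4 (read(2)): returned 'CF', offset=12
After 5 (read(4)): returned 'Q2E7', offset=16
After 6 (read(5)): returned '', offset=16
After 7 (seek(+6, CUR)): offset=16
After 8 (seek(+4, CUR)): offset=16
After 9 (read(2)): returned '', offset=16
After 10 (seek(4, SET)): offset=4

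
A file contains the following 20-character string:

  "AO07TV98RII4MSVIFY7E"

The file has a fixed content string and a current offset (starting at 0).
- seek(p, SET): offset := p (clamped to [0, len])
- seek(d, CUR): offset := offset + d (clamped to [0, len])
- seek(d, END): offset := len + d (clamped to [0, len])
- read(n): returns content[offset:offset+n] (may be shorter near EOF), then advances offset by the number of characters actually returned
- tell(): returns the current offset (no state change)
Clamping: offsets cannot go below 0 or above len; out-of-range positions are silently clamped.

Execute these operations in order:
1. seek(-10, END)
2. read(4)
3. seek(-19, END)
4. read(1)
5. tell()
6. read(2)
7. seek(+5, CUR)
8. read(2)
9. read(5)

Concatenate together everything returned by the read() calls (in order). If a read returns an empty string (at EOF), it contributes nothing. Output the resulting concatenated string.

Answer: I4MSO07II4MSVI

Derivation:
After 1 (seek(-10, END)): offset=10
After 2 (read(4)): returned 'I4MS', offset=14
After 3 (seek(-19, END)): offset=1
After 4 (read(1)): returned 'O', offset=2
After 5 (tell()): offset=2
After 6 (read(2)): returned '07', offset=4
After 7 (seek(+5, CUR)): offset=9
After 8 (read(2)): returned 'II', offset=11
After 9 (read(5)): returned '4MSVI', offset=16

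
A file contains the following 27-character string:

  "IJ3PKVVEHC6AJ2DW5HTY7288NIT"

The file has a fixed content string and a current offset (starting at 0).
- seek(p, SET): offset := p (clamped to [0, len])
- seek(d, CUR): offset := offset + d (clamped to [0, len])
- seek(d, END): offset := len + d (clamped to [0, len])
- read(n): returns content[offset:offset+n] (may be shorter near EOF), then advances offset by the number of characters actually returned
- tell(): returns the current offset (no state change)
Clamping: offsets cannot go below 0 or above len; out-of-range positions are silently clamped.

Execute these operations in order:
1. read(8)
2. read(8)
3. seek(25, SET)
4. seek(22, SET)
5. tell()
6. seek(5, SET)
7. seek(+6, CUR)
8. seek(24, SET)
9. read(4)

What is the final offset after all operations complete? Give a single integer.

Answer: 27

Derivation:
After 1 (read(8)): returned 'IJ3PKVVE', offset=8
After 2 (read(8)): returned 'HC6AJ2DW', offset=16
After 3 (seek(25, SET)): offset=25
After 4 (seek(22, SET)): offset=22
After 5 (tell()): offset=22
After 6 (seek(5, SET)): offset=5
After 7 (seek(+6, CUR)): offset=11
After 8 (seek(24, SET)): offset=24
After 9 (read(4)): returned 'NIT', offset=27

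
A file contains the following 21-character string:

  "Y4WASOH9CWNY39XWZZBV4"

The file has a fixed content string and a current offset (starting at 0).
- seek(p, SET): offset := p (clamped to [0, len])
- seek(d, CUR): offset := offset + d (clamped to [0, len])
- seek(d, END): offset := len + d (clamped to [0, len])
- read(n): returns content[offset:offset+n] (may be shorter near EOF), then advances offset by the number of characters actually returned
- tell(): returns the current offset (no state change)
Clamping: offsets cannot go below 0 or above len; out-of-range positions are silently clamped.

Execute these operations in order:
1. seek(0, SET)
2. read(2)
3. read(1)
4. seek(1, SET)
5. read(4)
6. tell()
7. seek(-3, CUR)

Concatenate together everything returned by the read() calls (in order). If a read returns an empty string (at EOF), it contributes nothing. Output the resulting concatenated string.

Answer: Y4W4WAS

Derivation:
After 1 (seek(0, SET)): offset=0
After 2 (read(2)): returned 'Y4', offset=2
After 3 (read(1)): returned 'W', offset=3
After 4 (seek(1, SET)): offset=1
After 5 (read(4)): returned '4WAS', offset=5
After 6 (tell()): offset=5
After 7 (seek(-3, CUR)): offset=2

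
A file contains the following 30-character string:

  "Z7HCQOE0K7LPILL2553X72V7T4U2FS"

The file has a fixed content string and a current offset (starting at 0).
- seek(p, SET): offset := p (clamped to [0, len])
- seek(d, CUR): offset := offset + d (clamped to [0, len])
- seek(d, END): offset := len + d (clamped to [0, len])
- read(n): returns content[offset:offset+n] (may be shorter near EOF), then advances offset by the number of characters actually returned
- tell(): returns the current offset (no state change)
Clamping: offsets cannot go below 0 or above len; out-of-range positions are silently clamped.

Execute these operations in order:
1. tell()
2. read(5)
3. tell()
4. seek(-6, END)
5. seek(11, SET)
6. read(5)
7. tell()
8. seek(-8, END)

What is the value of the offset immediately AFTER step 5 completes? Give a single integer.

Answer: 11

Derivation:
After 1 (tell()): offset=0
After 2 (read(5)): returned 'Z7HCQ', offset=5
After 3 (tell()): offset=5
After 4 (seek(-6, END)): offset=24
After 5 (seek(11, SET)): offset=11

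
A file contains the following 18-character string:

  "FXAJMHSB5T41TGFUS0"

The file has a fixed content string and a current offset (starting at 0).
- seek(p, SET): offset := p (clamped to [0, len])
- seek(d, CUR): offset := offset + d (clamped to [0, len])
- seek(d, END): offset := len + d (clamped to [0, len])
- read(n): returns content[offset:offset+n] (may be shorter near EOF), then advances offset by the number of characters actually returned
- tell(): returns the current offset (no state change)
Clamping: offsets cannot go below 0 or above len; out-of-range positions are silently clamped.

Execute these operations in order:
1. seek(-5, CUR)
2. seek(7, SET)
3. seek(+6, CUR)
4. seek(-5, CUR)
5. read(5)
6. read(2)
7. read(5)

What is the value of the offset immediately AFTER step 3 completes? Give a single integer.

Answer: 13

Derivation:
After 1 (seek(-5, CUR)): offset=0
After 2 (seek(7, SET)): offset=7
After 3 (seek(+6, CUR)): offset=13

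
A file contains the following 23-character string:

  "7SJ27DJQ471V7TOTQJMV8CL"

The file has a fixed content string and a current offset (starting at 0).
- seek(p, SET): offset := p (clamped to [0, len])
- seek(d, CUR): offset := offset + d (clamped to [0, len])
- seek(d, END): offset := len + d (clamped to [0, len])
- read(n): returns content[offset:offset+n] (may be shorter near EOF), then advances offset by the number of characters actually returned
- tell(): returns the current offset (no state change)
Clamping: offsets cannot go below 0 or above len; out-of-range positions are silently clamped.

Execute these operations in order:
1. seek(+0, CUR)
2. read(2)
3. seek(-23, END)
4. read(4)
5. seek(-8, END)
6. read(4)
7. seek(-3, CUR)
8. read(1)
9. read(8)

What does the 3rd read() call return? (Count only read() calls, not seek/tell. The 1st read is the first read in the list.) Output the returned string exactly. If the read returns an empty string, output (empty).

Answer: TQJM

Derivation:
After 1 (seek(+0, CUR)): offset=0
After 2 (read(2)): returned '7S', offset=2
After 3 (seek(-23, END)): offset=0
After 4 (read(4)): returned '7SJ2', offset=4
After 5 (seek(-8, END)): offset=15
After 6 (read(4)): returned 'TQJM', offset=19
After 7 (seek(-3, CUR)): offset=16
After 8 (read(1)): returned 'Q', offset=17
After 9 (read(8)): returned 'JMV8CL', offset=23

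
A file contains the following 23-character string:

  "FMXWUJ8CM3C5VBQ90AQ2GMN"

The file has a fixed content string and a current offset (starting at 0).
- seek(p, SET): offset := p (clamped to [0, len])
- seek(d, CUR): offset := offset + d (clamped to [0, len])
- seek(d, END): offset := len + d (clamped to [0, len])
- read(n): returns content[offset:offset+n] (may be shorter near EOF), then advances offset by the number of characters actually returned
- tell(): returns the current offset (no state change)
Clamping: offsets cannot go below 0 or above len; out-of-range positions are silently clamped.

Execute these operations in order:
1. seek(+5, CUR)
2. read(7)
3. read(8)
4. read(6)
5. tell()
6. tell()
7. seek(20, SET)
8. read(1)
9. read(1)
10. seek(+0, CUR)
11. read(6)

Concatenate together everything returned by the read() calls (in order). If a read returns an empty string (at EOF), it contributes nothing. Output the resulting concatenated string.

Answer: J8CM3C5VBQ90AQ2GMNGMN

Derivation:
After 1 (seek(+5, CUR)): offset=5
After 2 (read(7)): returned 'J8CM3C5', offset=12
After 3 (read(8)): returned 'VBQ90AQ2', offset=20
After 4 (read(6)): returned 'GMN', offset=23
After 5 (tell()): offset=23
After 6 (tell()): offset=23
After 7 (seek(20, SET)): offset=20
After 8 (read(1)): returned 'G', offset=21
After 9 (read(1)): returned 'M', offset=22
After 10 (seek(+0, CUR)): offset=22
After 11 (read(6)): returned 'N', offset=23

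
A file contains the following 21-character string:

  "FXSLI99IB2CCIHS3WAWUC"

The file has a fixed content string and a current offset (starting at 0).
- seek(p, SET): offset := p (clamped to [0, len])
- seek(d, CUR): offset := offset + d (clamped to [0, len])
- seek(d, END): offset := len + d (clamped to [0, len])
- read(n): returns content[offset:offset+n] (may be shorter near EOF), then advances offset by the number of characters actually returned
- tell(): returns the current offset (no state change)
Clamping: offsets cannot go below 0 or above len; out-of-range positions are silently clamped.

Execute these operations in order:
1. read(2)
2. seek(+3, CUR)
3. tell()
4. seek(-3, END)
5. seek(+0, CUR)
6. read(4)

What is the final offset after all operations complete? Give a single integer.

After 1 (read(2)): returned 'FX', offset=2
After 2 (seek(+3, CUR)): offset=5
After 3 (tell()): offset=5
After 4 (seek(-3, END)): offset=18
After 5 (seek(+0, CUR)): offset=18
After 6 (read(4)): returned 'WUC', offset=21

Answer: 21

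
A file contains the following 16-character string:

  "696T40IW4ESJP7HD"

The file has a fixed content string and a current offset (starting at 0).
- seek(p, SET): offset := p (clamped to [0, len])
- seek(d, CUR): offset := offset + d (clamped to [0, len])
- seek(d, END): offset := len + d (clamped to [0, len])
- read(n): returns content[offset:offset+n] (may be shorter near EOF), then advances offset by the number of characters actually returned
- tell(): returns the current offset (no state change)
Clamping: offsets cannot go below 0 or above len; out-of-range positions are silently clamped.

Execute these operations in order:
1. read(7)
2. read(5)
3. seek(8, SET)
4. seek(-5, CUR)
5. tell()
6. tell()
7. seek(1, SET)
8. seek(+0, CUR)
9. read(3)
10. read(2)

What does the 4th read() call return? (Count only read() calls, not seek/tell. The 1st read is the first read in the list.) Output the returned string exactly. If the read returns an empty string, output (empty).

Answer: 40

Derivation:
After 1 (read(7)): returned '696T40I', offset=7
After 2 (read(5)): returned 'W4ESJ', offset=12
After 3 (seek(8, SET)): offset=8
After 4 (seek(-5, CUR)): offset=3
After 5 (tell()): offset=3
After 6 (tell()): offset=3
After 7 (seek(1, SET)): offset=1
After 8 (seek(+0, CUR)): offset=1
After 9 (read(3)): returned '96T', offset=4
After 10 (read(2)): returned '40', offset=6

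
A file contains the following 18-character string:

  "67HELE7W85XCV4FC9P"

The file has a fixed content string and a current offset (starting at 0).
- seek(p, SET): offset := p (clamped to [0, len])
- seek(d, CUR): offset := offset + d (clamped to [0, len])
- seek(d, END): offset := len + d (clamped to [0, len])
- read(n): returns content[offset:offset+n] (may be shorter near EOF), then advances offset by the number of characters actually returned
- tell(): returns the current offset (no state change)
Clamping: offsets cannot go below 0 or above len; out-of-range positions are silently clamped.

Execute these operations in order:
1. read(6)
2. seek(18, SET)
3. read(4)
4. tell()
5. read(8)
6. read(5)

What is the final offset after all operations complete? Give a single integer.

Answer: 18

Derivation:
After 1 (read(6)): returned '67HELE', offset=6
After 2 (seek(18, SET)): offset=18
After 3 (read(4)): returned '', offset=18
After 4 (tell()): offset=18
After 5 (read(8)): returned '', offset=18
After 6 (read(5)): returned '', offset=18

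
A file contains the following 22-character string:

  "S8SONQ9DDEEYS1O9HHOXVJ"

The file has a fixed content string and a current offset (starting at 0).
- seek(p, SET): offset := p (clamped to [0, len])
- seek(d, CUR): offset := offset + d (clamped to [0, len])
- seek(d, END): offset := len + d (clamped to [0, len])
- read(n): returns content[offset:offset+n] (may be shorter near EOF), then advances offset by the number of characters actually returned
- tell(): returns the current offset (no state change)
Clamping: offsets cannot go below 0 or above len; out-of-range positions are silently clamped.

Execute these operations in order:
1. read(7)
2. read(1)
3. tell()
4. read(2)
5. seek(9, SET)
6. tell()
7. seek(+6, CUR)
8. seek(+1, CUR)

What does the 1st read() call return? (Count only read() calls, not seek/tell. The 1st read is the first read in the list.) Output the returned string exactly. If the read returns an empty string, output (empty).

Answer: S8SONQ9

Derivation:
After 1 (read(7)): returned 'S8SONQ9', offset=7
After 2 (read(1)): returned 'D', offset=8
After 3 (tell()): offset=8
After 4 (read(2)): returned 'DE', offset=10
After 5 (seek(9, SET)): offset=9
After 6 (tell()): offset=9
After 7 (seek(+6, CUR)): offset=15
After 8 (seek(+1, CUR)): offset=16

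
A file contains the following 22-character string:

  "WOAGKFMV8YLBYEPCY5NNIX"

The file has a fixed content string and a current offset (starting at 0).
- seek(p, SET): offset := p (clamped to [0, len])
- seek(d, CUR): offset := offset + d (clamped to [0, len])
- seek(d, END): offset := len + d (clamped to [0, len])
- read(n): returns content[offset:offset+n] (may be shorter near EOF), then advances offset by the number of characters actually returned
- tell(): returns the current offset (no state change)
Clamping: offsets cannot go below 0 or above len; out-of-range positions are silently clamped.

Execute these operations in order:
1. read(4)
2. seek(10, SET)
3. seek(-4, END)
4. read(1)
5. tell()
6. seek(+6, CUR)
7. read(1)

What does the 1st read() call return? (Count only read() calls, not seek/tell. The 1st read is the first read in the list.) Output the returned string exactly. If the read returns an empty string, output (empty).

Answer: WOAG

Derivation:
After 1 (read(4)): returned 'WOAG', offset=4
After 2 (seek(10, SET)): offset=10
After 3 (seek(-4, END)): offset=18
After 4 (read(1)): returned 'N', offset=19
After 5 (tell()): offset=19
After 6 (seek(+6, CUR)): offset=22
After 7 (read(1)): returned '', offset=22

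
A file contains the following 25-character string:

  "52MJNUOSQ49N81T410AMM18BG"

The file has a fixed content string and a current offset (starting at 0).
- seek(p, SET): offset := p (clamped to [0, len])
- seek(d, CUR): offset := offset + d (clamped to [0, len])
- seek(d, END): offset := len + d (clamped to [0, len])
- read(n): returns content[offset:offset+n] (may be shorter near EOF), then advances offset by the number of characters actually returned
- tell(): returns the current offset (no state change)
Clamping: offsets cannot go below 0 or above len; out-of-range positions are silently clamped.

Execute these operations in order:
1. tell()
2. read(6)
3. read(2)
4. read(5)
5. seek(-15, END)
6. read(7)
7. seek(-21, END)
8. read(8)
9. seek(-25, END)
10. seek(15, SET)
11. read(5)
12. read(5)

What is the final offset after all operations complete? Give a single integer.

After 1 (tell()): offset=0
After 2 (read(6)): returned '52MJNU', offset=6
After 3 (read(2)): returned 'OS', offset=8
After 4 (read(5)): returned 'Q49N8', offset=13
After 5 (seek(-15, END)): offset=10
After 6 (read(7)): returned '9N81T41', offset=17
After 7 (seek(-21, END)): offset=4
After 8 (read(8)): returned 'NUOSQ49N', offset=12
After 9 (seek(-25, END)): offset=0
After 10 (seek(15, SET)): offset=15
After 11 (read(5)): returned '410AM', offset=20
After 12 (read(5)): returned 'M18BG', offset=25

Answer: 25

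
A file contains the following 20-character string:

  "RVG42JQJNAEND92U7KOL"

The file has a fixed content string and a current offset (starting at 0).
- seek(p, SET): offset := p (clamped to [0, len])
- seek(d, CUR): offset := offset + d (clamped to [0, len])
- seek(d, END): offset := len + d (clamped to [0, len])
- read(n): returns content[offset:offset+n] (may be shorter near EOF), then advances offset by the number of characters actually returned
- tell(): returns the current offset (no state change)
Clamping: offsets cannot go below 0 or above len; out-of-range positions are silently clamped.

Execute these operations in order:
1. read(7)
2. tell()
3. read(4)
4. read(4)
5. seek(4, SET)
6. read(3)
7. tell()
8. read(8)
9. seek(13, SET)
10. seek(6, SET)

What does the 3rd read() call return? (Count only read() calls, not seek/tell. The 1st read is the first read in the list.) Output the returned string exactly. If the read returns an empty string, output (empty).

After 1 (read(7)): returned 'RVG42JQ', offset=7
After 2 (tell()): offset=7
After 3 (read(4)): returned 'JNAE', offset=11
After 4 (read(4)): returned 'ND92', offset=15
After 5 (seek(4, SET)): offset=4
After 6 (read(3)): returned '2JQ', offset=7
After 7 (tell()): offset=7
After 8 (read(8)): returned 'JNAEND92', offset=15
After 9 (seek(13, SET)): offset=13
After 10 (seek(6, SET)): offset=6

Answer: ND92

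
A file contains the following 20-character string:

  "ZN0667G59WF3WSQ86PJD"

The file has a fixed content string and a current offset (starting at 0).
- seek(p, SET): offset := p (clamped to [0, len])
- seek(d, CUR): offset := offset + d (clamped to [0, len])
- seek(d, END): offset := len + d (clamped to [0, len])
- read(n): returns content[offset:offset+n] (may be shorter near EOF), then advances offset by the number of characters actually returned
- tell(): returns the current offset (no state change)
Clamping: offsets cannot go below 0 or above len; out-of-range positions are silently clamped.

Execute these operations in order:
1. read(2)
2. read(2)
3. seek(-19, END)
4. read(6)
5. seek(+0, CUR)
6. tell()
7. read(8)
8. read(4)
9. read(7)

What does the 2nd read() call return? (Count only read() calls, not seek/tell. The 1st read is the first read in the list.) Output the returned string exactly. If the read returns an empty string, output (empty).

Answer: 06

Derivation:
After 1 (read(2)): returned 'ZN', offset=2
After 2 (read(2)): returned '06', offset=4
After 3 (seek(-19, END)): offset=1
After 4 (read(6)): returned 'N0667G', offset=7
After 5 (seek(+0, CUR)): offset=7
After 6 (tell()): offset=7
After 7 (read(8)): returned '59WF3WSQ', offset=15
After 8 (read(4)): returned '86PJ', offset=19
After 9 (read(7)): returned 'D', offset=20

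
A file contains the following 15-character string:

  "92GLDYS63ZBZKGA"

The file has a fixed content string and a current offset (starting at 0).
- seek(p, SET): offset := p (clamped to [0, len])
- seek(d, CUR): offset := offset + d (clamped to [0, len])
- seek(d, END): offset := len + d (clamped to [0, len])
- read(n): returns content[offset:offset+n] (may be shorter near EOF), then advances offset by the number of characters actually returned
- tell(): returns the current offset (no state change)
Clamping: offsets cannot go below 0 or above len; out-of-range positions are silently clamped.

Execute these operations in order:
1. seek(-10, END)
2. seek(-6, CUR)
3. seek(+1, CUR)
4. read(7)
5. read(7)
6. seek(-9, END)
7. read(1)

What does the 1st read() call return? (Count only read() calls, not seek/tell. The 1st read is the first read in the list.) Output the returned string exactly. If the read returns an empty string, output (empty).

After 1 (seek(-10, END)): offset=5
After 2 (seek(-6, CUR)): offset=0
After 3 (seek(+1, CUR)): offset=1
After 4 (read(7)): returned '2GLDYS6', offset=8
After 5 (read(7)): returned '3ZBZKGA', offset=15
After 6 (seek(-9, END)): offset=6
After 7 (read(1)): returned 'S', offset=7

Answer: 2GLDYS6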